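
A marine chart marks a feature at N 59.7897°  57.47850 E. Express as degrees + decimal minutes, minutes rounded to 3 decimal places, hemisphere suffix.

59° 47.382′ N, 57° 28.710′ E

Lat: 59° + 0.789700 × 60 = 59° 47.38200′
Longitude: minutes = (57.478500 − 57) × 60 = 28.71000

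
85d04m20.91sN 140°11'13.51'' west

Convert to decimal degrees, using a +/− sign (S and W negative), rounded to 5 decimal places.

85.07248, -140.18709

φ: 85° + 4/60 + 20.91/3600 = 85 + 0.066667 + 0.005808 = 85.072475
N → positive
Longitude: 11′ + 13.51″ = 11.22517′; 140 + 11.22517/60 = 140.187086
W ⇒ negate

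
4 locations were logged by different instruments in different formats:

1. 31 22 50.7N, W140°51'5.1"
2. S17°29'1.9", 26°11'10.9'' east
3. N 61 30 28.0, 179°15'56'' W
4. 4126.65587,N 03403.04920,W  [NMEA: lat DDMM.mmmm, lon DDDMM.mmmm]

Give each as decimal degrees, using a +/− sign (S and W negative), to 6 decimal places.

Point 1:
  φ: 22′ + 50.7″ = 22.84500′; 31 + 22.84500/60 = 31.3807500
  N → positive
  Lon: 51′ + 5.1″ = 51.08500′; 140 + 51.08500/60 = 140.8514167
  W ⇒ negate
Point 2:
  Latitude: 17 + 29/60 + 1.9/3600 = 17.4838611
  hemisphere S, so the sign is −
  Longitude: 26 + 11/60 + 10.9/3600 = 26.1863611
  E ⇒ keep positive
Point 3:
  Lat: 61° + 30/60 + 28/3600 = 61 + 0.500000 + 0.007778 = 61.5077778
  N → positive
  Longitude: 179 + 15/60 + 56/3600 = 179.2655556
  W → negative
Point 4:
  Lat: degrees = first 2 digits = 41, minutes = 26.65587; 41 + 26.65587/60 = 41.4442645
  N ⇒ keep positive
  λ: split at 3 digits → 034° and 3.0492′; 34 + 3.0492/60 = 34.0508200
  hemisphere W, so the sign is −

1. 31.380750, -140.851417
2. -17.483861, 26.186361
3. 61.507778, -179.265556
4. 41.444265, -34.050820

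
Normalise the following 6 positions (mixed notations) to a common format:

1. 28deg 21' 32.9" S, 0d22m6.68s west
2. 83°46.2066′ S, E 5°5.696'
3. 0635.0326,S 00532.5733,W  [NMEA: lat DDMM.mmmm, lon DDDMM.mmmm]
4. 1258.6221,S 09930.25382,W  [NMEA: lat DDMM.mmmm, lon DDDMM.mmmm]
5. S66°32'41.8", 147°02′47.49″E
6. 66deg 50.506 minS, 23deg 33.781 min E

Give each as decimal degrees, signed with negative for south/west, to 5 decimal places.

1. -28.35914, -0.36852
2. -83.77011, 5.09493
3. -6.58388, -5.54289
4. -12.97704, -99.50423
5. -66.54494, 147.04653
6. -66.84177, 23.56302

Point 1:
  Lat: 21′ + 32.9″ = 21.54833′; 28 + 21.54833/60 = 28.359139
  hemisphere S, so the sign is −
  Lon: 22′ + 6.68″ = 22.11133′; 0 + 22.11133/60 = 0.368522
  W ⇒ negate
Point 2:
  φ: 46.2066′ = 0.770110°; total 83.770110
  hemisphere S, so the sign is −
  λ: 5.696′ = 0.094933°; total 5.094933
  E → positive
Point 3:
  Latitude: degrees = first 2 digits = 6, minutes = 35.0326; 6 + 35.0326/60 = 6.583877
  S ⇒ negate
  Longitude: split at 3 digits → 005° and 32.5733′; 5 + 32.5733/60 = 5.542888
  hemisphere W, so the sign is −
Point 4:
  φ: split at 2 digits → 12° and 58.6221′; 12 + 58.6221/60 = 12.977035
  hemisphere S, so the sign is −
  Lon: degrees = first 3 digits = 99, minutes = 30.25382; 99 + 30.25382/60 = 99.504230
  W ⇒ negate
Point 5:
  Latitude: 32′ + 41.8″ = 32.69667′; 66 + 32.69667/60 = 66.544944
  hemisphere S, so the sign is −
  λ: 2′ + 47.49″ = 2.79150′; 147 + 2.79150/60 = 147.046525
  E ⇒ keep positive
Point 6:
  φ: 50.506′ = 0.841767°; total 66.841767
  S ⇒ negate
  Lon: 33.781′ = 0.563017°; total 23.563017
  E → positive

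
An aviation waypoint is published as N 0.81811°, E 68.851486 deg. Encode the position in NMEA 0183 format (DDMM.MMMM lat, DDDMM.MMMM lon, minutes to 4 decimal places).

φ: 0° + 0.818110 × 60 = 0° 49.086600′
λ: minutes = (68.851486 − 68) × 60 = 51.089160

0049.0866,N / 06851.0892,E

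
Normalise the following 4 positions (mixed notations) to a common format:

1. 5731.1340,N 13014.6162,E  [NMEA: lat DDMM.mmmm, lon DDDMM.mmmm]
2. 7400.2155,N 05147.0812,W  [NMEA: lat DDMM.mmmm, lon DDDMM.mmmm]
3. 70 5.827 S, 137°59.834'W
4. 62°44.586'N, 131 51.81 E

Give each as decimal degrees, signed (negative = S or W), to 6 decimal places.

Point 1:
  Lat: degrees = first 2 digits = 57, minutes = 31.134; 57 + 31.134/60 = 57.5189000
  N → positive
  Longitude: degrees = first 3 digits = 130, minutes = 14.6162; 130 + 14.6162/60 = 130.2436033
  E → positive
Point 2:
  Latitude: split at 2 digits → 74° and 0.2155′; 74 + 0.2155/60 = 74.0035917
  N → positive
  Lon: degrees = first 3 digits = 51, minutes = 47.0812; 51 + 47.0812/60 = 51.7846867
  W → negative
Point 3:
  Latitude: 70 + 5.827/60 = 70.0971167
  hemisphere S, so the sign is −
  Lon: 137 + 59.834/60 = 137.9972333
  W → negative
Point 4:
  φ: 44.586′ = 0.743100°; total 62.7431000
  N → positive
  λ: 51.81′ = 0.863500°; total 131.8635000
  E → positive

1. 57.518900, 130.243603
2. 74.003592, -51.784687
3. -70.097117, -137.997233
4. 62.743100, 131.863500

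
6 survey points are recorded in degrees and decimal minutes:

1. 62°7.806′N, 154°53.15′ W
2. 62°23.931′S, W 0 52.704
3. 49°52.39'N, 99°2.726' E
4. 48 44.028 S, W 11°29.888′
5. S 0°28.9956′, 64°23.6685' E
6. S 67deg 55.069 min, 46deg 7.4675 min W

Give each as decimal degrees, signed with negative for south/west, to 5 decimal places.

Point 1:
  φ: 7.806′ = 0.130100°; total 62.130100
  N ⇒ keep positive
  Lon: 154 + 53.15/60 = 154.885833
  W → negative
Point 2:
  Lat: 23.931′ = 0.398850°; total 62.398850
  S → negative
  λ: 52.704′ = 0.878400°; total 0.878400
  W ⇒ negate
Point 3:
  Latitude: 49 + 52.39/60 = 49.873167
  N ⇒ keep positive
  Longitude: 99 + 2.726/60 = 99.045433
  E ⇒ keep positive
Point 4:
  Latitude: 44.028′ = 0.733800°; total 48.733800
  hemisphere S, so the sign is −
  Longitude: 11 + 29.888/60 = 11.498133
  hemisphere W, so the sign is −
Point 5:
  Lat: 0 + 28.9956/60 = 0.483260
  S ⇒ negate
  Longitude: 64 + 23.6685/60 = 64.394475
  E ⇒ keep positive
Point 6:
  φ: 67 + 55.069/60 = 67.917817
  hemisphere S, so the sign is −
  Lon: 46 + 7.4675/60 = 46.124458
  hemisphere W, so the sign is −

1. 62.13010, -154.88583
2. -62.39885, -0.87840
3. 49.87317, 99.04543
4. -48.73380, -11.49813
5. -0.48326, 64.39448
6. -67.91782, -46.12446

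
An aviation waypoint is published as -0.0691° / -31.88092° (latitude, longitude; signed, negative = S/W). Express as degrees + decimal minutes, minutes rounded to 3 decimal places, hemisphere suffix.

0° 4.146′ S, 31° 52.855′ W

Latitude is negative → S; |value| = 0.069100
φ: fractional part 0.069100 → 4.14600 minutes
Longitude is negative → W; |value| = 31.880920
Lon: fractional part 0.880920 → 52.85520 minutes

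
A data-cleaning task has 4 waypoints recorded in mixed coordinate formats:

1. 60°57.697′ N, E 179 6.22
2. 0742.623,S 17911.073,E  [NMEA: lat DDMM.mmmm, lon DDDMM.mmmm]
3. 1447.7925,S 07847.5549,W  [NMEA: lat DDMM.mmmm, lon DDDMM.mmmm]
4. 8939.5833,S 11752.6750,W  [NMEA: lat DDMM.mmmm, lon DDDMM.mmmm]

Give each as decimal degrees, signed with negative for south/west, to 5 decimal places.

Point 1:
  Latitude: 60 + 57.697/60 = 60.961617
  N → positive
  Longitude: 6.22′ = 0.103667°; total 179.103667
  E ⇒ keep positive
Point 2:
  Lat: degrees = first 2 digits = 7, minutes = 42.623; 7 + 42.623/60 = 7.710383
  S → negative
  Longitude: degrees = first 3 digits = 179, minutes = 11.073; 179 + 11.073/60 = 179.184550
  E ⇒ keep positive
Point 3:
  Lat: split at 2 digits → 14° and 47.7925′; 14 + 47.7925/60 = 14.796542
  hemisphere S, so the sign is −
  λ: split at 3 digits → 078° and 47.5549′; 78 + 47.5549/60 = 78.792582
  W ⇒ negate
Point 4:
  Lat: split at 2 digits → 89° and 39.5833′; 89 + 39.5833/60 = 89.659722
  S → negative
  Lon: split at 3 digits → 117° and 52.675′; 117 + 52.675/60 = 117.877917
  W → negative

1. 60.96162, 179.10367
2. -7.71038, 179.18455
3. -14.79654, -78.79258
4. -89.65972, -117.87792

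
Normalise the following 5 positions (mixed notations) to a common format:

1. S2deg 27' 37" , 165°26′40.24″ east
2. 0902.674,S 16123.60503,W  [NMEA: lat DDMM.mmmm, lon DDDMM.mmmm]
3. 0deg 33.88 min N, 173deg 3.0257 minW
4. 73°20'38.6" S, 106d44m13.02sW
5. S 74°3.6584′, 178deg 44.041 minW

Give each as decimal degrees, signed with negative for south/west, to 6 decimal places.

1. -2.460278, 165.444511
2. -9.044567, -161.393417
3. 0.564667, -173.050428
4. -73.344056, -106.736950
5. -74.060973, -178.734017

Point 1:
  Latitude: 2° + 27/60 + 37/3600 = 2 + 0.450000 + 0.010278 = 2.4602778
  S ⇒ negate
  λ: 165 + 26/60 + 40.24/3600 = 165.4445111
  E ⇒ keep positive
Point 2:
  Lat: degrees = first 2 digits = 9, minutes = 2.674; 9 + 2.674/60 = 9.0445667
  S ⇒ negate
  Longitude: degrees = first 3 digits = 161, minutes = 23.60503; 161 + 23.60503/60 = 161.3934172
  W → negative
Point 3:
  φ: 33.88′ = 0.564667°; total 0.5646667
  N ⇒ keep positive
  λ: 3.0257′ = 0.050428°; total 173.0504283
  hemisphere W, so the sign is −
Point 4:
  Latitude: 73 + 20/60 + 38.6/3600 = 73.3440556
  S ⇒ negate
  Longitude: 44′ + 13.02″ = 44.21700′; 106 + 44.21700/60 = 106.7369500
  W ⇒ negate
Point 5:
  φ: 74 + 3.6584/60 = 74.0609733
  S → negative
  Longitude: 44.041′ = 0.734017°; total 178.7340167
  hemisphere W, so the sign is −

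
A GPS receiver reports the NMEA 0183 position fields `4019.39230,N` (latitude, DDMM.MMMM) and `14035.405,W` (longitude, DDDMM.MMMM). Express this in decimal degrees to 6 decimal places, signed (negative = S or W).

40.323205, -140.590083

φ: degrees = first 2 digits = 40, minutes = 19.3923; 40 + 19.3923/60 = 40.3232050
N → positive
λ: split at 3 digits → 140° and 35.405′; 140 + 35.405/60 = 140.5900833
hemisphere W, so the sign is −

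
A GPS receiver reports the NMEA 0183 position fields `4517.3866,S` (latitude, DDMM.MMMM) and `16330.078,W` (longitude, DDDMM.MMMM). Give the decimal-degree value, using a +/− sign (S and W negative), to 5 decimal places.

-45.28978, -163.50130

Latitude: split at 2 digits → 45° and 17.3866′; 45 + 17.3866/60 = 45.289777
S ⇒ negate
Lon: split at 3 digits → 163° and 30.078′; 163 + 30.078/60 = 163.501300
W → negative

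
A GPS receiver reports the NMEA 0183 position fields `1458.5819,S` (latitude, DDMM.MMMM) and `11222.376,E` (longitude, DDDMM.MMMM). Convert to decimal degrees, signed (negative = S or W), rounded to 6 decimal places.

-14.976365, 112.372933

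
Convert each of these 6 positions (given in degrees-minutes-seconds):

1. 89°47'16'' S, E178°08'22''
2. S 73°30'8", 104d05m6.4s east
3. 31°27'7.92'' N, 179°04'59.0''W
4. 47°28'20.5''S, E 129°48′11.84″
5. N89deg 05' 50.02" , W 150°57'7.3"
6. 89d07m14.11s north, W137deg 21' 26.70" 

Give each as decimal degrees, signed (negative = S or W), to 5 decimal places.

Point 1:
  φ: 47′ + 16″ = 47.26667′; 89 + 47.26667/60 = 89.787778
  S → negative
  λ: 178° + 8/60 + 22/3600 = 178 + 0.133333 + 0.006111 = 178.139444
  E → positive
Point 2:
  Lat: 73° + 30/60 + 8/3600 = 73 + 0.500000 + 0.002222 = 73.502222
  hemisphere S, so the sign is −
  λ: 104 + 5/60 + 6.4/3600 = 104.085111
  E ⇒ keep positive
Point 3:
  φ: 27′ + 7.92″ = 27.13200′; 31 + 27.13200/60 = 31.452200
  N → positive
  λ: 179 + 4/60 + 59/3600 = 179.083056
  hemisphere W, so the sign is −
Point 4:
  Latitude: 47° + 28/60 + 20.5/3600 = 47 + 0.466667 + 0.005694 = 47.472361
  S ⇒ negate
  Lon: 129 + 48/60 + 11.84/3600 = 129.803289
  E ⇒ keep positive
Point 5:
  Latitude: 89 + 5/60 + 50.02/3600 = 89.097228
  N → positive
  Longitude: 57′ + 7.3″ = 57.12167′; 150 + 57.12167/60 = 150.952028
  hemisphere W, so the sign is −
Point 6:
  Lat: 7′ + 14.11″ = 7.23517′; 89 + 7.23517/60 = 89.120586
  N → positive
  Longitude: 137 + 21/60 + 26.7/3600 = 137.357417
  W → negative

1. -89.78778, 178.13944
2. -73.50222, 104.08511
3. 31.45220, -179.08306
4. -47.47236, 129.80329
5. 89.09723, -150.95203
6. 89.12059, -137.35742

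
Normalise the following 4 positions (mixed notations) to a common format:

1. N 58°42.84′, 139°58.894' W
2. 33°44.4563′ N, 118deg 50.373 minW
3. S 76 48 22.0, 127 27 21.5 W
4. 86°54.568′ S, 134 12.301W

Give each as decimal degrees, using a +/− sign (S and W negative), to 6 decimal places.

1. 58.714000, -139.981567
2. 33.740938, -118.839550
3. -76.806111, -127.455972
4. -86.909467, -134.205017

Point 1:
  Latitude: 42.84′ = 0.714000°; total 58.7140000
  N ⇒ keep positive
  Longitude: 58.894′ = 0.981567°; total 139.9815667
  W → negative
Point 2:
  φ: 33 + 44.4563/60 = 33.7409383
  N → positive
  Longitude: 50.373′ = 0.839550°; total 118.8395500
  W ⇒ negate
Point 3:
  Latitude: 76° + 48/60 + 22/3600 = 76 + 0.800000 + 0.006111 = 76.8061111
  S ⇒ negate
  Lon: 27′ + 21.5″ = 27.35833′; 127 + 27.35833/60 = 127.4559722
  hemisphere W, so the sign is −
Point 4:
  Latitude: 86 + 54.568/60 = 86.9094667
  hemisphere S, so the sign is −
  Longitude: 12.301′ = 0.205017°; total 134.2050167
  W ⇒ negate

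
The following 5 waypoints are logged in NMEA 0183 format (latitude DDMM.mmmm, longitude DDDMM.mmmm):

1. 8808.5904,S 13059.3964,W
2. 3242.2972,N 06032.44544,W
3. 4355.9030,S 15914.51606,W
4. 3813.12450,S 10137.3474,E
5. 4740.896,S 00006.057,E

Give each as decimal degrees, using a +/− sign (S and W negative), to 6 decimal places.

1. -88.143173, -130.989940
2. 32.704953, -60.540757
3. -43.931717, -159.241934
4. -38.218742, 101.622457
5. -47.681600, 0.100950

Point 1:
  Lat: degrees = first 2 digits = 88, minutes = 8.5904; 88 + 8.5904/60 = 88.1431733
  hemisphere S, so the sign is −
  Lon: degrees = first 3 digits = 130, minutes = 59.3964; 130 + 59.3964/60 = 130.9899400
  hemisphere W, so the sign is −
Point 2:
  Latitude: split at 2 digits → 32° and 42.2972′; 32 + 42.2972/60 = 32.7049533
  N ⇒ keep positive
  Lon: degrees = first 3 digits = 60, minutes = 32.44544; 60 + 32.44544/60 = 60.5407573
  W → negative
Point 3:
  Latitude: degrees = first 2 digits = 43, minutes = 55.903; 43 + 55.903/60 = 43.9317167
  S → negative
  λ: split at 3 digits → 159° and 14.51606′; 159 + 14.51606/60 = 159.2419343
  W ⇒ negate
Point 4:
  Lat: degrees = first 2 digits = 38, minutes = 13.1245; 38 + 13.1245/60 = 38.2187417
  hemisphere S, so the sign is −
  Longitude: degrees = first 3 digits = 101, minutes = 37.3474; 101 + 37.3474/60 = 101.6224567
  E ⇒ keep positive
Point 5:
  Latitude: split at 2 digits → 47° and 40.896′; 47 + 40.896/60 = 47.6816000
  S ⇒ negate
  λ: degrees = first 3 digits = 0, minutes = 6.057; 0 + 6.057/60 = 0.1009500
  E ⇒ keep positive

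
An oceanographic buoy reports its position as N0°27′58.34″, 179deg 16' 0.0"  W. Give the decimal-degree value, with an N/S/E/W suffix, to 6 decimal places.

0.466206° N, 179.266667° W

Lat: 0 + 27/60 + 58.34/3600 = 0.4662056
Lon: 16′ + 0″ = 16.00000′; 179 + 16.00000/60 = 179.2666667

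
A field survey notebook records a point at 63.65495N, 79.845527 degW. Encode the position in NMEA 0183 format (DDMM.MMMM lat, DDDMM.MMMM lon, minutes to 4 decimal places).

φ: fractional part 0.654950 → 39.297000 minutes
Longitude: 79° + 0.845527 × 60 = 79° 50.731620′

6339.2970,N / 07950.7316,W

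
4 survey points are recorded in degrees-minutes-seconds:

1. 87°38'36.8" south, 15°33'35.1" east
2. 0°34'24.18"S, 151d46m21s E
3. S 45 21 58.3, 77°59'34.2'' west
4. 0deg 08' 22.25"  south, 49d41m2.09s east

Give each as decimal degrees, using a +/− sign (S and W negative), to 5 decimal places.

1. -87.64356, 15.55975
2. -0.57338, 151.77250
3. -45.36619, -77.99283
4. -0.13951, 49.68391

Point 1:
  φ: 87° + 38/60 + 36.8/3600 = 87 + 0.633333 + 0.010222 = 87.643556
  hemisphere S, so the sign is −
  Longitude: 15 + 33/60 + 35.1/3600 = 15.559750
  E → positive
Point 2:
  Latitude: 34′ + 24.18″ = 34.40300′; 0 + 34.40300/60 = 0.573383
  hemisphere S, so the sign is −
  Lon: 151° + 46/60 + 21/3600 = 151 + 0.766667 + 0.005833 = 151.772500
  E ⇒ keep positive
Point 3:
  Lat: 45 + 21/60 + 58.3/3600 = 45.366194
  S → negative
  λ: 59′ + 34.2″ = 59.57000′; 77 + 59.57000/60 = 77.992833
  W ⇒ negate
Point 4:
  Latitude: 8′ + 22.25″ = 8.37083′; 0 + 8.37083/60 = 0.139514
  hemisphere S, so the sign is −
  Lon: 49 + 41/60 + 2.09/3600 = 49.683914
  E → positive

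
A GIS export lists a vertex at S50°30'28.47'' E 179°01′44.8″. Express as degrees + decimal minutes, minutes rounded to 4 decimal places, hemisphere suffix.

50° 30.4745′ S, 179° 1.7467′ E

φ: 30 + 28.47/60 = 30.474500′
Lon: seconds/60 = 0.74667; minutes = 1 + 0.74667 = 1.746667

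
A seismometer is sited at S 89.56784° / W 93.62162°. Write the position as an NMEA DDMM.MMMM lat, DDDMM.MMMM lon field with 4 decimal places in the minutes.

Latitude: 89° + 0.567840 × 60 = 89° 34.070400′
λ: minutes = (93.621620 − 93) × 60 = 37.297200

8934.0704,S / 09337.2972,W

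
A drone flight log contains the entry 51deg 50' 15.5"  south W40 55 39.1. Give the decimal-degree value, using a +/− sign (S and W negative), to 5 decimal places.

-51.83764, -40.92753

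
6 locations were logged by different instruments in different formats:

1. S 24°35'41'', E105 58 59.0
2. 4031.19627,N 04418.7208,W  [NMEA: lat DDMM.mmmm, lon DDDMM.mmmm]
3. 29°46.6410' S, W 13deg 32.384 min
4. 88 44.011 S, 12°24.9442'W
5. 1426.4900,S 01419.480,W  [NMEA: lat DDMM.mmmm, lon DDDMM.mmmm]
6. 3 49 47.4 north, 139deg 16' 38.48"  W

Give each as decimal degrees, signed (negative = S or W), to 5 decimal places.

Point 1:
  Latitude: 35′ + 41″ = 35.68333′; 24 + 35.68333/60 = 24.594722
  S ⇒ negate
  Longitude: 105 + 58/60 + 59/3600 = 105.983056
  E → positive
Point 2:
  φ: split at 2 digits → 40° and 31.19627′; 40 + 31.19627/60 = 40.519938
  N ⇒ keep positive
  Lon: split at 3 digits → 044° and 18.7208′; 44 + 18.7208/60 = 44.312013
  hemisphere W, so the sign is −
Point 3:
  Lat: 29 + 46.641/60 = 29.777350
  S → negative
  Longitude: 32.384′ = 0.539733°; total 13.539733
  hemisphere W, so the sign is −
Point 4:
  Lat: 88 + 44.011/60 = 88.733517
  S → negative
  Lon: 24.9442′ = 0.415737°; total 12.415737
  hemisphere W, so the sign is −
Point 5:
  Lat: degrees = first 2 digits = 14, minutes = 26.49; 14 + 26.49/60 = 14.441500
  hemisphere S, so the sign is −
  Longitude: degrees = first 3 digits = 14, minutes = 19.48; 14 + 19.48/60 = 14.324667
  hemisphere W, so the sign is −
Point 6:
  Lat: 3 + 49/60 + 47.4/3600 = 3.829833
  N ⇒ keep positive
  Lon: 139° + 16/60 + 38.48/3600 = 139 + 0.266667 + 0.010689 = 139.277356
  hemisphere W, so the sign is −

1. -24.59472, 105.98306
2. 40.51994, -44.31201
3. -29.77735, -13.53973
4. -88.73352, -12.41574
5. -14.44150, -14.32467
6. 3.82983, -139.27736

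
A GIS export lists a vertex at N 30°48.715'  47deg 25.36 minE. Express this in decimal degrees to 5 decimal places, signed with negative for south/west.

30.81192, 47.42267

Lat: 30 + 48.715/60 = 30.811917
N → positive
Lon: 25.36′ = 0.422667°; total 47.422667
E ⇒ keep positive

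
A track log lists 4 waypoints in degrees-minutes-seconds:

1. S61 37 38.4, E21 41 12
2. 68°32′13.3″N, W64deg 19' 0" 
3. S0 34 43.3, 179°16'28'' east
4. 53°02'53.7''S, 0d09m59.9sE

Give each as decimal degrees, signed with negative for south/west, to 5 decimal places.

Point 1:
  Latitude: 61° + 37/60 + 38.4/3600 = 61 + 0.616667 + 0.010667 = 61.627333
  S → negative
  λ: 41′ + 12″ = 41.20000′; 21 + 41.20000/60 = 21.686667
  E → positive
Point 2:
  φ: 32′ + 13.3″ = 32.22167′; 68 + 32.22167/60 = 68.537028
  N → positive
  λ: 19′ + 0″ = 19.00000′; 64 + 19.00000/60 = 64.316667
  W → negative
Point 3:
  Lat: 34′ + 43.3″ = 34.72167′; 0 + 34.72167/60 = 0.578694
  hemisphere S, so the sign is −
  Lon: 179° + 16/60 + 28/3600 = 179 + 0.266667 + 0.007778 = 179.274444
  E ⇒ keep positive
Point 4:
  Latitude: 53° + 2/60 + 53.7/3600 = 53 + 0.033333 + 0.014917 = 53.048250
  hemisphere S, so the sign is −
  Lon: 0° + 9/60 + 59.9/3600 = 0 + 0.150000 + 0.016639 = 0.166639
  E → positive

1. -61.62733, 21.68667
2. 68.53703, -64.31667
3. -0.57869, 179.27444
4. -53.04825, 0.16664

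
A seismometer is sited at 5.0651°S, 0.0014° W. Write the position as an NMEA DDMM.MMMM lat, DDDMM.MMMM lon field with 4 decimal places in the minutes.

φ: minutes = (5.065100 − 5) × 60 = 3.906000
Lon: 0° + 0.001400 × 60 = 0° 0.084000′

0503.9060,S / 00000.0840,W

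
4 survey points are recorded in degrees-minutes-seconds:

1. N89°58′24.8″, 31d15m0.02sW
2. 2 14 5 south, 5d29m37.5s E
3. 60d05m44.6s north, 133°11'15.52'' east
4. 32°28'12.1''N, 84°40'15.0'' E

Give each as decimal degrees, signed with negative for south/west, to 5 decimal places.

Point 1:
  Lat: 89 + 58/60 + 24.8/3600 = 89.973556
  N → positive
  Longitude: 15′ + 0.02″ = 15.00033′; 31 + 15.00033/60 = 31.250006
  W ⇒ negate
Point 2:
  Lat: 2° + 14/60 + 5/3600 = 2 + 0.233333 + 0.001389 = 2.234722
  hemisphere S, so the sign is −
  λ: 5 + 29/60 + 37.5/3600 = 5.493750
  E → positive
Point 3:
  Latitude: 60° + 5/60 + 44.6/3600 = 60 + 0.083333 + 0.012389 = 60.095722
  N → positive
  Longitude: 11′ + 15.52″ = 11.25867′; 133 + 11.25867/60 = 133.187644
  E → positive
Point 4:
  φ: 32° + 28/60 + 12.1/3600 = 32 + 0.466667 + 0.003361 = 32.470028
  N → positive
  λ: 40′ + 15″ = 40.25000′; 84 + 40.25000/60 = 84.670833
  E ⇒ keep positive

1. 89.97356, -31.25001
2. -2.23472, 5.49375
3. 60.09572, 133.18764
4. 32.47003, 84.67083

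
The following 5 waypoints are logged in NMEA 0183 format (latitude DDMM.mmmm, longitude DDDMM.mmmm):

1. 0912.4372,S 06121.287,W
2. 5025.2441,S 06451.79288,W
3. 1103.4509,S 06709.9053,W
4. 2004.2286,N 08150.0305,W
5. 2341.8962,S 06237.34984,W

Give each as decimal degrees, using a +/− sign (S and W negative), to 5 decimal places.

Point 1:
  Lat: split at 2 digits → 09° and 12.4372′; 9 + 12.4372/60 = 9.207287
  hemisphere S, so the sign is −
  λ: degrees = first 3 digits = 61, minutes = 21.287; 61 + 21.287/60 = 61.354783
  W ⇒ negate
Point 2:
  Lat: split at 2 digits → 50° and 25.2441′; 50 + 25.2441/60 = 50.420735
  S ⇒ negate
  λ: degrees = first 3 digits = 64, minutes = 51.79288; 64 + 51.79288/60 = 64.863215
  W → negative
Point 3:
  Lat: degrees = first 2 digits = 11, minutes = 3.4509; 11 + 3.4509/60 = 11.057515
  S → negative
  Lon: split at 3 digits → 067° and 9.9053′; 67 + 9.9053/60 = 67.165088
  hemisphere W, so the sign is −
Point 4:
  Lat: degrees = first 2 digits = 20, minutes = 4.2286; 20 + 4.2286/60 = 20.070477
  N → positive
  Longitude: split at 3 digits → 081° and 50.0305′; 81 + 50.0305/60 = 81.833842
  W → negative
Point 5:
  Lat: split at 2 digits → 23° and 41.8962′; 23 + 41.8962/60 = 23.698270
  S → negative
  λ: degrees = first 3 digits = 62, minutes = 37.34984; 62 + 37.34984/60 = 62.622497
  W → negative

1. -9.20729, -61.35478
2. -50.42074, -64.86321
3. -11.05752, -67.16509
4. 20.07048, -81.83384
5. -23.69827, -62.62250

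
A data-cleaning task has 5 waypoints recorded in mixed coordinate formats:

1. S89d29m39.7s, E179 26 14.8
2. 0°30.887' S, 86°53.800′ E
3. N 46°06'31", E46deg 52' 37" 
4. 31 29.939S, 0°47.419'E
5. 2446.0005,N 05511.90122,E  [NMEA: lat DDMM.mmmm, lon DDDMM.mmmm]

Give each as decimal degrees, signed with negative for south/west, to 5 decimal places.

1. -89.49436, 179.43744
2. -0.51478, 86.89667
3. 46.10861, 46.87694
4. -31.49898, 0.79032
5. 24.76668, 55.19835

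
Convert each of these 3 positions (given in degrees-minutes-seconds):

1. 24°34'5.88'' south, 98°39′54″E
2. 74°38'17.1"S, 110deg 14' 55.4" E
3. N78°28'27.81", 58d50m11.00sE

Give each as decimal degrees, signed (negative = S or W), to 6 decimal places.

1. -24.568300, 98.665000
2. -74.638083, 110.248722
3. 78.474392, 58.836389

Point 1:
  Lat: 24° + 34/60 + 5.88/3600 = 24 + 0.566667 + 0.001633 = 24.5683000
  S → negative
  Lon: 98 + 39/60 + 54/3600 = 98.6650000
  E → positive
Point 2:
  Latitude: 38′ + 17.1″ = 38.28500′; 74 + 38.28500/60 = 74.6380833
  S → negative
  Lon: 14′ + 55.4″ = 14.92333′; 110 + 14.92333/60 = 110.2487222
  E ⇒ keep positive
Point 3:
  Lat: 28′ + 27.81″ = 28.46350′; 78 + 28.46350/60 = 78.4743917
  N → positive
  Longitude: 58° + 50/60 + 11/3600 = 58 + 0.833333 + 0.003056 = 58.8363889
  E → positive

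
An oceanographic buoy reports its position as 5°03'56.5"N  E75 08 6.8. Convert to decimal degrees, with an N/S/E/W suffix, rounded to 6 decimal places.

Latitude: 5° + 3/60 + 56.5/3600 = 5 + 0.050000 + 0.015694 = 5.0656944
Longitude: 75 + 8/60 + 6.8/3600 = 75.1352222

5.065694° N, 75.135222° E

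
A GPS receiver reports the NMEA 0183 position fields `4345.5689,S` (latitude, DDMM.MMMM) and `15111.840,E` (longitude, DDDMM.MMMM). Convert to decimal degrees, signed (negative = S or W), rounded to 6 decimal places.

φ: degrees = first 2 digits = 43, minutes = 45.5689; 43 + 45.5689/60 = 43.7594817
S → negative
λ: degrees = first 3 digits = 151, minutes = 11.84; 151 + 11.84/60 = 151.1973333
E → positive

-43.759482, 151.197333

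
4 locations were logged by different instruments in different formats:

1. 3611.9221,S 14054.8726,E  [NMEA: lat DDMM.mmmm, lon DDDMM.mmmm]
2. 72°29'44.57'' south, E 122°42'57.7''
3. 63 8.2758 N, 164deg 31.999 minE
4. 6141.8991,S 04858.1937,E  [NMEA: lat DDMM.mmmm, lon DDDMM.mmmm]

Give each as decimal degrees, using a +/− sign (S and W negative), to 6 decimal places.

Point 1:
  φ: split at 2 digits → 36° and 11.9221′; 36 + 11.9221/60 = 36.1987017
  S ⇒ negate
  λ: split at 3 digits → 140° and 54.8726′; 140 + 54.8726/60 = 140.9145433
  E → positive
Point 2:
  Latitude: 72° + 29/60 + 44.57/3600 = 72 + 0.483333 + 0.012381 = 72.4957139
  hemisphere S, so the sign is −
  Lon: 42′ + 57.7″ = 42.96167′; 122 + 42.96167/60 = 122.7160278
  E ⇒ keep positive
Point 3:
  φ: 8.2758′ = 0.137930°; total 63.1379300
  N ⇒ keep positive
  Longitude: 164 + 31.999/60 = 164.5333167
  E ⇒ keep positive
Point 4:
  Latitude: split at 2 digits → 61° and 41.8991′; 61 + 41.8991/60 = 61.6983183
  S ⇒ negate
  Lon: split at 3 digits → 048° and 58.1937′; 48 + 58.1937/60 = 48.9698950
  E ⇒ keep positive

1. -36.198702, 140.914543
2. -72.495714, 122.716028
3. 63.137930, 164.533317
4. -61.698318, 48.969895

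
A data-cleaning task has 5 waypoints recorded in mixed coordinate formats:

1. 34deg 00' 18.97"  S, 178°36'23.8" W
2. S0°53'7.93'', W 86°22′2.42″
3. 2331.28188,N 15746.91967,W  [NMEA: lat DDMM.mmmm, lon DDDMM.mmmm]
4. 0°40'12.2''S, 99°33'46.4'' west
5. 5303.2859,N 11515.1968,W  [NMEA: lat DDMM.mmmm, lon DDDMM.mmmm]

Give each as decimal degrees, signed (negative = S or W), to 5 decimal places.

Point 1:
  Lat: 0′ + 18.97″ = 0.31617′; 34 + 0.31617/60 = 34.005269
  S → negative
  Longitude: 178 + 36/60 + 23.8/3600 = 178.606611
  hemisphere W, so the sign is −
Point 2:
  Lat: 0° + 53/60 + 7.93/3600 = 0 + 0.883333 + 0.002203 = 0.885536
  S → negative
  Longitude: 86° + 22/60 + 2.42/3600 = 86 + 0.366667 + 0.000672 = 86.367339
  W ⇒ negate
Point 3:
  Lat: degrees = first 2 digits = 23, minutes = 31.28188; 23 + 31.28188/60 = 23.521365
  N → positive
  Longitude: degrees = first 3 digits = 157, minutes = 46.91967; 157 + 46.91967/60 = 157.781995
  hemisphere W, so the sign is −
Point 4:
  Lat: 40′ + 12.2″ = 40.20333′; 0 + 40.20333/60 = 0.670056
  hemisphere S, so the sign is −
  λ: 33′ + 46.4″ = 33.77333′; 99 + 33.77333/60 = 99.562889
  W ⇒ negate
Point 5:
  φ: degrees = first 2 digits = 53, minutes = 3.2859; 53 + 3.2859/60 = 53.054765
  N → positive
  Lon: split at 3 digits → 115° and 15.1968′; 115 + 15.1968/60 = 115.253280
  W ⇒ negate

1. -34.00527, -178.60661
2. -0.88554, -86.36734
3. 23.52136, -157.78199
4. -0.67006, -99.56289
5. 53.05477, -115.25328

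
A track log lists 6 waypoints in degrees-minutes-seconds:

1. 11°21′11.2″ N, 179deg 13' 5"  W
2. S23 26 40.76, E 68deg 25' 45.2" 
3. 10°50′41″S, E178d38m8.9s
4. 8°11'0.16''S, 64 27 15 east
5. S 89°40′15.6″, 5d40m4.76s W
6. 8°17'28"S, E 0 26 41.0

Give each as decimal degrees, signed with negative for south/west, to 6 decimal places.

1. 11.353111, -179.218056
2. -23.444656, 68.429222
3. -10.844722, 178.635806
4. -8.183378, 64.454167
5. -89.671000, -5.667989
6. -8.291111, 0.444722

Point 1:
  φ: 11 + 21/60 + 11.2/3600 = 11.3531111
  N ⇒ keep positive
  λ: 13′ + 5″ = 13.08333′; 179 + 13.08333/60 = 179.2180556
  W → negative
Point 2:
  Lat: 23 + 26/60 + 40.76/3600 = 23.4446556
  hemisphere S, so the sign is −
  Lon: 68° + 25/60 + 45.2/3600 = 68 + 0.416667 + 0.012556 = 68.4292222
  E ⇒ keep positive
Point 3:
  Lat: 50′ + 41″ = 50.68333′; 10 + 50.68333/60 = 10.8447222
  hemisphere S, so the sign is −
  Lon: 178° + 38/60 + 8.9/3600 = 178 + 0.633333 + 0.002472 = 178.6358056
  E → positive
Point 4:
  Latitude: 8 + 11/60 + 0.16/3600 = 8.1833778
  S → negative
  Longitude: 64 + 27/60 + 15/3600 = 64.4541667
  E ⇒ keep positive
Point 5:
  Lat: 89 + 40/60 + 15.6/3600 = 89.6710000
  hemisphere S, so the sign is −
  Longitude: 5 + 40/60 + 4.76/3600 = 5.6679889
  W ⇒ negate
Point 6:
  Latitude: 8° + 17/60 + 28/3600 = 8 + 0.283333 + 0.007778 = 8.2911111
  S → negative
  λ: 0° + 26/60 + 41/3600 = 0 + 0.433333 + 0.011389 = 0.4447222
  E → positive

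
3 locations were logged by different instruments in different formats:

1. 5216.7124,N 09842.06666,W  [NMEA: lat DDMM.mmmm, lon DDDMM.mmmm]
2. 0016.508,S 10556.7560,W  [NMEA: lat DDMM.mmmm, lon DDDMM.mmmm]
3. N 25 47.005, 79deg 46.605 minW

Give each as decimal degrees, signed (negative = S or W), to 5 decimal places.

1. 52.27854, -98.70111
2. -0.27513, -105.94593
3. 25.78342, -79.77675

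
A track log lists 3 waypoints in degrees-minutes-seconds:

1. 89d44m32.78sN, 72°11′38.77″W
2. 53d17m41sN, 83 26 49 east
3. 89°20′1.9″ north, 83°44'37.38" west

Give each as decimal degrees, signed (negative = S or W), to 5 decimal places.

1. 89.74244, -72.19410
2. 53.29472, 83.44694
3. 89.33386, -83.74372

Point 1:
  Latitude: 89° + 44/60 + 32.78/3600 = 89 + 0.733333 + 0.009106 = 89.742439
  N ⇒ keep positive
  λ: 72° + 11/60 + 38.77/3600 = 72 + 0.183333 + 0.010769 = 72.194103
  W → negative
Point 2:
  Lat: 17′ + 41″ = 17.68333′; 53 + 17.68333/60 = 53.294722
  N ⇒ keep positive
  Lon: 83 + 26/60 + 49/3600 = 83.446944
  E → positive
Point 3:
  Lat: 89° + 20/60 + 1.9/3600 = 89 + 0.333333 + 0.000528 = 89.333861
  N ⇒ keep positive
  λ: 83 + 44/60 + 37.38/3600 = 83.743717
  hemisphere W, so the sign is −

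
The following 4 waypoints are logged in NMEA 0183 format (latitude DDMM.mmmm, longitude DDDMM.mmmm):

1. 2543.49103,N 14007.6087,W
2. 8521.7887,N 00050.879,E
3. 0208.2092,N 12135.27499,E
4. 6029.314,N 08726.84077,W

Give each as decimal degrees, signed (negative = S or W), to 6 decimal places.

Point 1:
  φ: degrees = first 2 digits = 25, minutes = 43.49103; 25 + 43.49103/60 = 25.7248505
  N ⇒ keep positive
  Longitude: split at 3 digits → 140° and 7.6087′; 140 + 7.6087/60 = 140.1268117
  hemisphere W, so the sign is −
Point 2:
  φ: split at 2 digits → 85° and 21.7887′; 85 + 21.7887/60 = 85.3631450
  N → positive
  λ: split at 3 digits → 000° and 50.879′; 0 + 50.879/60 = 0.8479833
  E → positive
Point 3:
  Latitude: degrees = first 2 digits = 2, minutes = 8.2092; 2 + 8.2092/60 = 2.1368200
  N ⇒ keep positive
  λ: split at 3 digits → 121° and 35.27499′; 121 + 35.27499/60 = 121.5879165
  E ⇒ keep positive
Point 4:
  Lat: split at 2 digits → 60° and 29.314′; 60 + 29.314/60 = 60.4885667
  N ⇒ keep positive
  Longitude: split at 3 digits → 087° and 26.84077′; 87 + 26.84077/60 = 87.4473462
  W ⇒ negate

1. 25.724851, -140.126812
2. 85.363145, 0.847983
3. 2.136820, 121.587917
4. 60.488567, -87.447346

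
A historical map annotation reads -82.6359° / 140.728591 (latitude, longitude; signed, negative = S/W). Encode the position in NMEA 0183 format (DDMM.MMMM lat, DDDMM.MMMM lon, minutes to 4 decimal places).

Latitude is negative → S; |value| = 82.635900
φ: minutes = (82.635900 − 82) × 60 = 38.154000
Longitude: 140° + 0.728591 × 60 = 140° 43.715460′

8238.1540,S / 14043.7155,E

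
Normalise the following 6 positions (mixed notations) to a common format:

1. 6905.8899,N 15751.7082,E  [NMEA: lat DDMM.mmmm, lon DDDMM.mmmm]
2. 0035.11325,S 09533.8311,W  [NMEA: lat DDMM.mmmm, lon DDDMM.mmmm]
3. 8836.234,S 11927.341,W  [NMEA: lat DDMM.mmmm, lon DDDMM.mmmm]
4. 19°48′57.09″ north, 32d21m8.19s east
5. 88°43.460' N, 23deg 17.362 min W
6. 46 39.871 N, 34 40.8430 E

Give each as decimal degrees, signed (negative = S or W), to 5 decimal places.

1. 69.09817, 157.86180
2. -0.58522, -95.56385
3. -88.60390, -119.45568
4. 19.81586, 32.35228
5. 88.72433, -23.28937
6. 46.66452, 34.68072

Point 1:
  φ: split at 2 digits → 69° and 5.8899′; 69 + 5.8899/60 = 69.098165
  N → positive
  λ: degrees = first 3 digits = 157, minutes = 51.7082; 157 + 51.7082/60 = 157.861803
  E → positive
Point 2:
  Lat: split at 2 digits → 00° and 35.11325′; 0 + 35.11325/60 = 0.585221
  hemisphere S, so the sign is −
  λ: degrees = first 3 digits = 95, minutes = 33.8311; 95 + 33.8311/60 = 95.563852
  hemisphere W, so the sign is −
Point 3:
  Latitude: split at 2 digits → 88° and 36.234′; 88 + 36.234/60 = 88.603900
  S ⇒ negate
  Lon: degrees = first 3 digits = 119, minutes = 27.341; 119 + 27.341/60 = 119.455683
  hemisphere W, so the sign is −
Point 4:
  φ: 48′ + 57.09″ = 48.95150′; 19 + 48.95150/60 = 19.815858
  N → positive
  Lon: 32 + 21/60 + 8.19/3600 = 32.352275
  E → positive
Point 5:
  Latitude: 43.46′ = 0.724333°; total 88.724333
  N → positive
  Lon: 17.362′ = 0.289367°; total 23.289367
  hemisphere W, so the sign is −
Point 6:
  Lat: 39.871′ = 0.664517°; total 46.664517
  N → positive
  Longitude: 34 + 40.843/60 = 34.680717
  E → positive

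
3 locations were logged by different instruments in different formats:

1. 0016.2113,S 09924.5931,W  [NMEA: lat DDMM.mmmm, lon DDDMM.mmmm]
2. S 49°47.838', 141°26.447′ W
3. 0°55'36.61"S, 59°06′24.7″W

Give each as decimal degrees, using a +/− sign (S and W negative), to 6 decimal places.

1. -0.270188, -99.409885
2. -49.797300, -141.440783
3. -0.926836, -59.106861

Point 1:
  Latitude: degrees = first 2 digits = 0, minutes = 16.2113; 0 + 16.2113/60 = 0.2701883
  hemisphere S, so the sign is −
  Longitude: split at 3 digits → 099° and 24.5931′; 99 + 24.5931/60 = 99.4098850
  hemisphere W, so the sign is −
Point 2:
  Lat: 47.838′ = 0.797300°; total 49.7973000
  S ⇒ negate
  Longitude: 141 + 26.447/60 = 141.4407833
  W → negative
Point 3:
  φ: 55′ + 36.61″ = 55.61017′; 0 + 55.61017/60 = 0.9268361
  S → negative
  Lon: 59 + 6/60 + 24.7/3600 = 59.1068611
  W → negative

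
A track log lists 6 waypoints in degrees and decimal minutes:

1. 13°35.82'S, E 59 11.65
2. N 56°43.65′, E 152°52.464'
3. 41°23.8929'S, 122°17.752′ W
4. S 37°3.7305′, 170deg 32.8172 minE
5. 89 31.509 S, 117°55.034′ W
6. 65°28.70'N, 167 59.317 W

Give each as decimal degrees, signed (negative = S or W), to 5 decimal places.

1. -13.59700, 59.19417
2. 56.72750, 152.87440
3. -41.39822, -122.29587
4. -37.06218, 170.54695
5. -89.52515, -117.91723
6. 65.47833, -167.98862

Point 1:
  Latitude: 13 + 35.82/60 = 13.597000
  S ⇒ negate
  λ: 11.65′ = 0.194167°; total 59.194167
  E → positive
Point 2:
  φ: 43.65′ = 0.727500°; total 56.727500
  N → positive
  Longitude: 52.464′ = 0.874400°; total 152.874400
  E → positive
Point 3:
  Latitude: 23.8929′ = 0.398215°; total 41.398215
  S → negative
  Longitude: 122 + 17.752/60 = 122.295867
  W ⇒ negate
Point 4:
  φ: 3.7305′ = 0.062175°; total 37.062175
  S → negative
  Lon: 170 + 32.8172/60 = 170.546953
  E → positive
Point 5:
  φ: 89 + 31.509/60 = 89.525150
  S → negative
  Lon: 117 + 55.034/60 = 117.917233
  W ⇒ negate
Point 6:
  φ: 65 + 28.7/60 = 65.478333
  N ⇒ keep positive
  Longitude: 167 + 59.317/60 = 167.988617
  W ⇒ negate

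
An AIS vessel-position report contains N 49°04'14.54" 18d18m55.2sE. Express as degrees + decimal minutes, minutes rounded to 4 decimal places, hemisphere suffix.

49° 4.2423′ N, 18° 18.9200′ E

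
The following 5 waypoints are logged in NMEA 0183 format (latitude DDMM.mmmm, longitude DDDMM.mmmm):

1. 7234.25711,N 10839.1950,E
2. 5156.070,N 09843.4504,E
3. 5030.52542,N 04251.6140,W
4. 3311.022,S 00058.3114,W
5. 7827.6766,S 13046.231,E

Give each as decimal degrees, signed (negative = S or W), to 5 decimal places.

1. 72.57095, 108.65325
2. 51.93450, 98.72417
3. 50.50876, -42.86023
4. -33.18370, -0.97186
5. -78.46128, 130.77052

Point 1:
  Latitude: split at 2 digits → 72° and 34.25711′; 72 + 34.25711/60 = 72.570952
  N ⇒ keep positive
  λ: degrees = first 3 digits = 108, minutes = 39.195; 108 + 39.195/60 = 108.653250
  E ⇒ keep positive
Point 2:
  φ: degrees = first 2 digits = 51, minutes = 56.07; 51 + 56.07/60 = 51.934500
  N ⇒ keep positive
  Longitude: split at 3 digits → 098° and 43.4504′; 98 + 43.4504/60 = 98.724173
  E → positive
Point 3:
  Latitude: degrees = first 2 digits = 50, minutes = 30.52542; 50 + 30.52542/60 = 50.508757
  N ⇒ keep positive
  Lon: degrees = first 3 digits = 42, minutes = 51.614; 42 + 51.614/60 = 42.860233
  W ⇒ negate
Point 4:
  Latitude: split at 2 digits → 33° and 11.022′; 33 + 11.022/60 = 33.183700
  S ⇒ negate
  Lon: split at 3 digits → 000° and 58.3114′; 0 + 58.3114/60 = 0.971857
  hemisphere W, so the sign is −
Point 5:
  Latitude: degrees = first 2 digits = 78, minutes = 27.6766; 78 + 27.6766/60 = 78.461277
  S → negative
  λ: split at 3 digits → 130° and 46.231′; 130 + 46.231/60 = 130.770517
  E ⇒ keep positive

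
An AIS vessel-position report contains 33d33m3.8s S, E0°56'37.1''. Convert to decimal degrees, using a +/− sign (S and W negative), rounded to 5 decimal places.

φ: 33 + 33/60 + 3.8/3600 = 33.551056
S ⇒ negate
Longitude: 0° + 56/60 + 37.1/3600 = 0 + 0.933333 + 0.010306 = 0.943639
E ⇒ keep positive

-33.55106, 0.94364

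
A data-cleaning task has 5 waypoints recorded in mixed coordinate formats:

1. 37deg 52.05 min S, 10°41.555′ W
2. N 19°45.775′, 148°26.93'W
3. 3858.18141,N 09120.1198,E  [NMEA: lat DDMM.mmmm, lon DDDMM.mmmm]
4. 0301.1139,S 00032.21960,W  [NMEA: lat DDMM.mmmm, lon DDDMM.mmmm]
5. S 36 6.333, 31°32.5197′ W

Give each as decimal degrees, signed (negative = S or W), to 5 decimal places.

1. -37.86750, -10.69258
2. 19.76292, -148.44883
3. 38.96969, 91.33533
4. -3.01857, -0.53699
5. -36.10555, -31.54200

Point 1:
  Lat: 37 + 52.05/60 = 37.867500
  S → negative
  λ: 41.555′ = 0.692583°; total 10.692583
  hemisphere W, so the sign is −
Point 2:
  Latitude: 19 + 45.775/60 = 19.762917
  N ⇒ keep positive
  Longitude: 148 + 26.93/60 = 148.448833
  hemisphere W, so the sign is −
Point 3:
  Lat: split at 2 digits → 38° and 58.18141′; 38 + 58.18141/60 = 38.969690
  N → positive
  Lon: degrees = first 3 digits = 91, minutes = 20.1198; 91 + 20.1198/60 = 91.335330
  E → positive
Point 4:
  Latitude: split at 2 digits → 03° and 1.1139′; 3 + 1.1139/60 = 3.018565
  S ⇒ negate
  Longitude: split at 3 digits → 000° and 32.2196′; 0 + 32.2196/60 = 0.536993
  W ⇒ negate
Point 5:
  Latitude: 6.333′ = 0.105550°; total 36.105550
  hemisphere S, so the sign is −
  Longitude: 31 + 32.5197/60 = 31.541995
  hemisphere W, so the sign is −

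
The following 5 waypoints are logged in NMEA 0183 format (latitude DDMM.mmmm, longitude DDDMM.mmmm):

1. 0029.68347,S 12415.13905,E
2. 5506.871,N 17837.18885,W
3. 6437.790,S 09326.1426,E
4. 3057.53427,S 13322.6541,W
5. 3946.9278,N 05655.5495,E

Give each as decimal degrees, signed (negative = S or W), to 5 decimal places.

1. -0.49472, 124.25232
2. 55.11452, -178.61981
3. -64.62983, 93.43571
4. -30.95890, -133.37757
5. 39.78213, 56.92583

Point 1:
  Latitude: split at 2 digits → 00° and 29.68347′; 0 + 29.68347/60 = 0.494725
  S → negative
  Lon: degrees = first 3 digits = 124, minutes = 15.13905; 124 + 15.13905/60 = 124.252318
  E ⇒ keep positive
Point 2:
  φ: degrees = first 2 digits = 55, minutes = 6.871; 55 + 6.871/60 = 55.114517
  N ⇒ keep positive
  λ: degrees = first 3 digits = 178, minutes = 37.18885; 178 + 37.18885/60 = 178.619814
  hemisphere W, so the sign is −
Point 3:
  φ: split at 2 digits → 64° and 37.79′; 64 + 37.79/60 = 64.629833
  S ⇒ negate
  Lon: degrees = first 3 digits = 93, minutes = 26.1426; 93 + 26.1426/60 = 93.435710
  E ⇒ keep positive
Point 4:
  Latitude: degrees = first 2 digits = 30, minutes = 57.53427; 30 + 57.53427/60 = 30.958905
  S → negative
  Lon: degrees = first 3 digits = 133, minutes = 22.6541; 133 + 22.6541/60 = 133.377568
  hemisphere W, so the sign is −
Point 5:
  Latitude: split at 2 digits → 39° and 46.9278′; 39 + 46.9278/60 = 39.782130
  N ⇒ keep positive
  λ: degrees = first 3 digits = 56, minutes = 55.5495; 56 + 55.5495/60 = 56.925825
  E → positive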